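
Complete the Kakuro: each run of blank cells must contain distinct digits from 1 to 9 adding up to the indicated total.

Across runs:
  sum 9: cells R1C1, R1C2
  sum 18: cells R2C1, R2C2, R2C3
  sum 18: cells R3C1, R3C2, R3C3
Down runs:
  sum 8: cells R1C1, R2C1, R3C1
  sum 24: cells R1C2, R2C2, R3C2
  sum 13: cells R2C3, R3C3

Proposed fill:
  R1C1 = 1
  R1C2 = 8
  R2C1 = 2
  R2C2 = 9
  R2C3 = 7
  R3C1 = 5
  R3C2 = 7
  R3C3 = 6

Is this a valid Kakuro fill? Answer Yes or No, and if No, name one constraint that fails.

Yes

Across: 1+8=9; 2+9+7=18; 5+7+6=18. Down: 1+2+5=8; 8+9+7=24; 7+6=13. No digit repeats within any run.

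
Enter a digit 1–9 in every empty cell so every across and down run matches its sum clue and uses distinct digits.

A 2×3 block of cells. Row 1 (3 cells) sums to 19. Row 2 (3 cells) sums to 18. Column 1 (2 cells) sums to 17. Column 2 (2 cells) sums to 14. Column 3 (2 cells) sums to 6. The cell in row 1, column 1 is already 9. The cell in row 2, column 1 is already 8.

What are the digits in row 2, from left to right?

17 in 2 cells must be {8,9}.
Nothing is forced directly, so branch on (2,2), whose candidates are 6 or 9. If (2,2) = 9: then (1,2) would have to be in {2,3,4,6,7,8} for the 19 across but in {5} for the 14 down — contradiction. So (2,2) = 6.
(1,2) = 14 − 6 = 8 completes the 14 down.
(1,3) = 19 − 17 = 2 completes the 19 across.
(2,3) = 18 − 14 = 4 completes the 18 across.

8 6 4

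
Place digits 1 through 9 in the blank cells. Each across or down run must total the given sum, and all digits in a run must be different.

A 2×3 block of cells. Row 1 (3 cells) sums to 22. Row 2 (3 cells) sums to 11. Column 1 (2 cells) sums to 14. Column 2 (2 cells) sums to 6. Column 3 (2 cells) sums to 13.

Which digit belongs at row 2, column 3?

4

The 22 across and the 6 down share only 5, so (1,2) = 5.
(2,2) = 6 − 5 = 1 completes the 6 down.
Nothing is forced directly, so branch on (2,1), whose candidates are 6 or 8. If (2,1) = 8: then (1,1) would have to be in {8,9} for the 22 across but in {6} for the 14 down — contradiction. So (2,1) = 6.
(1,1) = 14 − 6 = 8 completes the 14 down.
(1,3) = 22 − 13 = 9 completes the 22 across.
(2,3) = 11 − 7 = 4 completes the 11 across.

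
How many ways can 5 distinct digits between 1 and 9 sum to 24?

5 distinct digits from 1–9 sum between 15 and 35.

11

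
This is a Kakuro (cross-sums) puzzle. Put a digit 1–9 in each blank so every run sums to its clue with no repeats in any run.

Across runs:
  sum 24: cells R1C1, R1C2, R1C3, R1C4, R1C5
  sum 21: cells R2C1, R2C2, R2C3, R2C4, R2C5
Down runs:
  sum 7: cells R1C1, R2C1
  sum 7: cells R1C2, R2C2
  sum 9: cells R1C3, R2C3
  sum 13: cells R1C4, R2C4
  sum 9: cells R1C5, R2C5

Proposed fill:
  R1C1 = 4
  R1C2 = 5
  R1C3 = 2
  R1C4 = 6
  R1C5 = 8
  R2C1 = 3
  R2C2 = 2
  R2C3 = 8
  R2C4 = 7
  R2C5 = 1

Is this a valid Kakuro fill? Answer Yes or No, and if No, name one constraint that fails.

No — the down run R1C3–R2C3 sums to 10, not 9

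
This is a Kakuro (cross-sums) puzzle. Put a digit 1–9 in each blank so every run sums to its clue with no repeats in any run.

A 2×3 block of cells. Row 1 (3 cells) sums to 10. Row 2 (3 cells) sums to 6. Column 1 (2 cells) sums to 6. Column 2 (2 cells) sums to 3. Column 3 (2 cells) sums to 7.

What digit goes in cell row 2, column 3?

6 in 3 cells must be {1,2,3}; 3 in 2 cells must be {1,2}.
Nothing is forced directly, so branch on (1,2), whose candidates are 1 or 2. If (1,2) = 2: that forces (2,2) = 1, (2,1) = 2, (2,3) = 3, after which (1,1) would have to be in {1,3,5,7} for the 10 across but in {4} for the 6 down — contradiction. So (1,2) = 1.
(2,2) = 3 − 1 = 2 completes the 3 down.
Given what's placed, (2,1) must be 1 to fit the 6 across and 6 down.
(2,3) = 6 − 3 = 3 completes the 6 across.
(1,1) = 6 − 1 = 5 completes the 6 down.
(1,3) = 10 − 6 = 4 completes the 10 across.

3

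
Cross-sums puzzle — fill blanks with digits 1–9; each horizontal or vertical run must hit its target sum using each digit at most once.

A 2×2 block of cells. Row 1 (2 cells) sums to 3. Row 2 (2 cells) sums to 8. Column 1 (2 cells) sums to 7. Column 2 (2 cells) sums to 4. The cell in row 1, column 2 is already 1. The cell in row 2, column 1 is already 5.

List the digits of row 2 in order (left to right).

5 3

3 in 2 cells must be {1,2}; 4 in 2 cells must be {1,3}.
(1,1) = 3 − 1 = 2 completes the 3 across.
(2,2) = 8 − 5 = 3 completes the 8 across.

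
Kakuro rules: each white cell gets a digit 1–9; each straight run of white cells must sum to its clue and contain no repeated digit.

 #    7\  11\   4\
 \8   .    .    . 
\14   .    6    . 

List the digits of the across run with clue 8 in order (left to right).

2 5 1

4 in 2 cells must be {1,3}.
R1C2 = 11 − 6 = 5 completes the 11 down.
Given what's placed, R1C3 must be 1 to fit the 8 across and 4 down.
R2C3 = 4 − 1 = 3 completes the 4 down.
R1C1 = 8 − 6 = 2 completes the 8 across.
R2C1 = 14 − 9 = 5 completes the 14 across.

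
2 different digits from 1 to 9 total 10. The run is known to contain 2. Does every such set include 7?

No

The only way to make 10 from 2 distinct digits under that restriction is {2,8}, which does not contain 7.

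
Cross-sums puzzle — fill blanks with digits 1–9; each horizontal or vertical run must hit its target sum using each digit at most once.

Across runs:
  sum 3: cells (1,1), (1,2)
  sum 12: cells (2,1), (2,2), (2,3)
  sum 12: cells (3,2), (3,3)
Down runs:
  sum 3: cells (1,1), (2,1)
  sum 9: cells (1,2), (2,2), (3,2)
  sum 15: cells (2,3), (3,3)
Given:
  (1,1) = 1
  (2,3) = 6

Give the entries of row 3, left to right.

3, 9

3 in 2 cells must be {1,2}.
(1,2) = 3 − 1 = 2 completes the 3 across.
(2,1) = 3 − 1 = 2 completes the 3 down.
(2,2) = 12 − 8 = 4 completes the 12 across.
(3,2) = 9 − 6 = 3 completes the 9 down.
(3,3) = 12 − 3 = 9 completes the 12 across.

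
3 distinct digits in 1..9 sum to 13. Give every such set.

{1,3,9}; {1,4,8}; {1,5,7}; {2,3,8}; {2,4,7}; {2,5,6}; {3,4,6}

3 distinct digits from 1–9 sum between 6 and 24.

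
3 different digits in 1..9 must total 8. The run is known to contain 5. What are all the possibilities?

{1,2,5}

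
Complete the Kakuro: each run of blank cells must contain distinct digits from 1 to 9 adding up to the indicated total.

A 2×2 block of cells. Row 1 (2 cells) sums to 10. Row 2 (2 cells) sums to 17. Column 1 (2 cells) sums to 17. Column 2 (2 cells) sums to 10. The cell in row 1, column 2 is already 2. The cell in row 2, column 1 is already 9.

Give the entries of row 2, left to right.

9 8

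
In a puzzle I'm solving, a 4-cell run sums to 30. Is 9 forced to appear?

Yes

The only way to make 30 from 4 distinct digits is {6,7,8,9}, which contains 9.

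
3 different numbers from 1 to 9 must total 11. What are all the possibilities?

{1,2,8}; {1,3,7}; {1,4,6}; {2,3,6}; {2,4,5}

3 distinct digits from 1–9 sum between 6 and 24.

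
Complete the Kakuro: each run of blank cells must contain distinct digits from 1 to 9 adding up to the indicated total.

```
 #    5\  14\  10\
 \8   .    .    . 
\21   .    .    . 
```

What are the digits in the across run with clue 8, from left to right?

1, 5, 2

The 8 across and the 14 down share only 5, so R1C2 = 5.
The 21 across and the 5 down share only 4, so R2C1 = 4.
R2C2 = 14 − 5 = 9 completes the 14 down.
R2C3 = 21 − 13 = 8 completes the 21 across.
R1C1 = 5 − 4 = 1 completes the 5 down.
R1C3 = 8 − 6 = 2 completes the 8 across.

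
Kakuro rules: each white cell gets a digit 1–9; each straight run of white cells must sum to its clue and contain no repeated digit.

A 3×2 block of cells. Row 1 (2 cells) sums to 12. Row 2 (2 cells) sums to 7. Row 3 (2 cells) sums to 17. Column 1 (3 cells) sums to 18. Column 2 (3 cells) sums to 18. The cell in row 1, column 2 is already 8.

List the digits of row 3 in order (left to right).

17 in 2 cells must be {8,9}.
(1,1) = 12 − 8 = 4 completes the 12 across.
(3,2) = 9: the only remaining digit allowed by both the 17 across and the 18 down.
(2,2) = 18 − 17 = 1 completes the 18 down.
(3,1) = 17 − 9 = 8 completes the 17 across.
(2,1) = 7 − 1 = 6 completes the 7 across.

8 9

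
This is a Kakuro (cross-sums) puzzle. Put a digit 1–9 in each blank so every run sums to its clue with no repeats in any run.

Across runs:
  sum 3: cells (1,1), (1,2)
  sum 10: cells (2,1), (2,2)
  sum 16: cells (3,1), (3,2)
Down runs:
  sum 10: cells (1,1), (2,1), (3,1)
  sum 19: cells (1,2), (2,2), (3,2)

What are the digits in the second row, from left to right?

3 in 2 cells must be {1,2}; 16 in 2 cells must be {7,9}.
The 3 across and the 19 down share only 2, so (1,2) = 2.
The 16 across and the 10 down share only 7, so (3,1) = 7.
(3,2) = 16 − 7 = 9 completes the 16 across.
(1,1) = 3 − 2 = 1 completes the 3 across.
(2,1) = 10 − 8 = 2 completes the 10 down.
(2,2) = 10 − 2 = 8 completes the 10 across.

2 8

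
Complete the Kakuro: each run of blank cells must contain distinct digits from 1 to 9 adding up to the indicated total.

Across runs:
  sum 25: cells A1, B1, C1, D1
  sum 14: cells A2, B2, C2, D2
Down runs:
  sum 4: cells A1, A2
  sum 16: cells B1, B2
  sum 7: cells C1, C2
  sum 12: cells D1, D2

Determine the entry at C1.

4 in 2 cells must be {1,3}; 16 in 2 cells must be {7,9}.
Only 7 fits B2 under both its across sum 14 and down sum 16.
Given what's placed, D2 must be 4 to fit the 14 across and 12 down.
B1 = 16 − 7 = 9 completes the 16 down.
D1 = 12 − 4 = 8 completes the 12 down.
A2 = 1: the only remaining digit allowed by both the 14 across and the 4 down.
C2 = 14 − 12 = 2 completes the 14 across.
A1 = 4 − 1 = 3 completes the 4 down.
C1 = 25 − 20 = 5 completes the 25 across.

5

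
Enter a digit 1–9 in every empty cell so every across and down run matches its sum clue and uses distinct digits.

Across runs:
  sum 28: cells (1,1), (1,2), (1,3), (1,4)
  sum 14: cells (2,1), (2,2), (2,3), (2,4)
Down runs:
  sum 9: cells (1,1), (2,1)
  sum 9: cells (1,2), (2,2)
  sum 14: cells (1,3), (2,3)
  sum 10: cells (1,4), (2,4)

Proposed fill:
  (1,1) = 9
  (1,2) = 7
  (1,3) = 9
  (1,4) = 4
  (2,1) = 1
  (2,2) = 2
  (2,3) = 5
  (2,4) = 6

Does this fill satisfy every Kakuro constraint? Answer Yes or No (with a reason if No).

No — the down run (1,1)–(2,1) sums to 10, not 9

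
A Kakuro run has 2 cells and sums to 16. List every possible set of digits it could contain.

{7,9}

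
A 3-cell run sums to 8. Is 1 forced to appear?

Every partition of 8 into 3 distinct digits includes 1: {1,2,5}, {1,3,4}.

Yes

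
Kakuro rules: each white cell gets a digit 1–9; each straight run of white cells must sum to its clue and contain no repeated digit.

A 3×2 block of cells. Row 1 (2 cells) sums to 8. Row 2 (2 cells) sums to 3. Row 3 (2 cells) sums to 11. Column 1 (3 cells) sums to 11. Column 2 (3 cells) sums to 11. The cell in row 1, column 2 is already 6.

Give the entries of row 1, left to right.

3 in 2 cells must be {1,2}.
(1,1) = 8 − 6 = 2 completes the 8 across.
Given what's placed, (2,1) must be 1 to fit the 3 across and 11 down.
(2,2) = 3 − 1 = 2 completes the 3 across.
(3,1) = 11 − 3 = 8 completes the 11 down.
(3,2) = 11 − 8 = 3 completes the 11 across.

2 6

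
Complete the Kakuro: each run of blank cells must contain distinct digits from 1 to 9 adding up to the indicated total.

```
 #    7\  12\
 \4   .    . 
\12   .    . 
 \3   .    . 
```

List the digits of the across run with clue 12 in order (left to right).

4 8

4 in 2 cells must be {1,3}; 3 in 2 cells must be {1,2}; 7 in 3 cells must be {1,2,4}.
The 4 across and the 7 down share only 1, so R1C1 = 1.
R1C2 = 4 − 1 = 3 completes the 4 across.
Given what's placed, R2C1 must be 4 to fit the 12 across and 7 down.
R2C2 = 12 − 4 = 8 completes the 12 across.
R3C1 = 7 − 5 = 2 completes the 7 down.
R3C2 = 3 − 2 = 1 completes the 3 across.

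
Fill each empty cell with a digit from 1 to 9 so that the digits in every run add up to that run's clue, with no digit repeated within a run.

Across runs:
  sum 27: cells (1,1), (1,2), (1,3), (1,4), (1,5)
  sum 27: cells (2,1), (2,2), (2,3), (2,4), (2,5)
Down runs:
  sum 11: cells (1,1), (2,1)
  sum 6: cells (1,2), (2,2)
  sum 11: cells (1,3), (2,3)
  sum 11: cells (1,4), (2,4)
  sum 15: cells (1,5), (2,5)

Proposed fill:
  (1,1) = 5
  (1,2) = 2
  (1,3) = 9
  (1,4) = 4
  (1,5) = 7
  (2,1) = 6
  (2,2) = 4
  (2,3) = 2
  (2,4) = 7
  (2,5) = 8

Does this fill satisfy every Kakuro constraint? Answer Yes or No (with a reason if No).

Across: 5+2+9+4+7=27; 6+4+2+7+8=27. Down: 5+6=11; 2+4=6; 9+2=11; 4+7=11; 7+8=15. No digit repeats within any run.

Yes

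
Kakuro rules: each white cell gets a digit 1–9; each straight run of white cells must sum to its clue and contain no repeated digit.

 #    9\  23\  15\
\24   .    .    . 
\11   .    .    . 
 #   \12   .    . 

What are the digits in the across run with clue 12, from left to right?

24 in 3 cells must be {7,8,9}; 23 in 3 cells must be {6,8,9}.
Nothing is forced directly, so branch on R2C2, whose candidates are 6 or 8. If R2C2 = 8: that forces R1C2 = 9, after which R3C2 would have to be in {3,4,5,7,8,9} for the 12 across but in {6} for the 23 down — contradiction. So R2C2 = 6.
Nothing is forced directly, so branch on R1C1, whose candidates are 7 or 8. If R1C1 = 8: that forces R1C2 = 9, R1C3 = 7, R2C1 = 1, after which R2C3 would have to be in {4} for the 11 across but in {2,3,5,6} for the 15 down — contradiction. So R1C1 = 7.
R2C1 = 9 − 7 = 2 completes the 9 down.
R2C3 = 11 − 8 = 3 completes the 11 across.
R1C3 = 8: the only remaining digit allowed by both the 24 across and the 15 down.
R3C3 = 15 − 11 = 4 completes the 15 down.
R1C2 = 24 − 15 = 9 completes the 24 across.
R3C2 = 12 − 4 = 8 completes the 12 across.

8 4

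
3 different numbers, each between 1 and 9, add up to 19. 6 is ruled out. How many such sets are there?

3

3 distinct digits from 1–9 sum between 6 and 24.
Dropping sets that contain 6.
Enumerating: {2,8,9}, {3,7,9}, {4,7,8}.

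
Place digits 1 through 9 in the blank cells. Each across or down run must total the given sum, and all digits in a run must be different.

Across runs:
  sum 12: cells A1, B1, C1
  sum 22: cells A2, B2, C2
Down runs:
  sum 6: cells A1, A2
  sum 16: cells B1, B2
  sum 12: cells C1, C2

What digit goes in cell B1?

16 in 2 cells must be {7,9}.
The 22 across and the 6 down share only 5, so A2 = 5.
Given what's placed, B2 must be 9 to fit the 22 across and 16 down.
C2 = 22 − 14 = 8 completes the 22 across.
A1 = 6 − 5 = 1 completes the 6 down.
B1 = 16 − 9 = 7 completes the 16 down.
C1 = 12 − 8 = 4 completes the 12 across.

7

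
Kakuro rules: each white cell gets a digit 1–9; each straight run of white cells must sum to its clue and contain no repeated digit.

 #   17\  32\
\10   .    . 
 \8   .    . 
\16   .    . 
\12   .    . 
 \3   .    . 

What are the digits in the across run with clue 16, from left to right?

16 in 2 cells must be {7,9}; 3 in 2 cells must be {1,2}.
Only 7 fits R3C1 under both its across sum 16 and down sum 17.
R3C2 = 16 − 7 = 9 completes the 16 across.

7 9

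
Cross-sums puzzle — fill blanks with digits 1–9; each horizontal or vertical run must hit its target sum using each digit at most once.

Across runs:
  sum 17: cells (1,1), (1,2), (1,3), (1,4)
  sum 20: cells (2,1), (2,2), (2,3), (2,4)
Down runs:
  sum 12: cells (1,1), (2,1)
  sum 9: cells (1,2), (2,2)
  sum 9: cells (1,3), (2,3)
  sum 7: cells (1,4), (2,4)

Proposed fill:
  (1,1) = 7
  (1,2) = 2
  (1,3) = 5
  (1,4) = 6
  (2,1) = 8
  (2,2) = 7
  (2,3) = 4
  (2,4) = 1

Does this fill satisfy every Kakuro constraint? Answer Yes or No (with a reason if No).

No — the down run (1,1)–(2,1) sums to 15, not 12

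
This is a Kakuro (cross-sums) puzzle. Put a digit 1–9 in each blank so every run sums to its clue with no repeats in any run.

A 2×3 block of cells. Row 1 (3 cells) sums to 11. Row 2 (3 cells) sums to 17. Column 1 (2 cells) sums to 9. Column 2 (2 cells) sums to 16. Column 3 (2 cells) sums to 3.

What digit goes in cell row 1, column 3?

16 in 2 cells must be {7,9}; 3 in 2 cells must be {1,2}.
The 11 across and the 16 down share only 7, so (1,2) = 7.
Given what's placed, (1,3) must be 1 to fit the 11 across and 3 down.
(2,2) = 16 − 7 = 9 completes the 16 down.
(2,3) = 3 − 1 = 2 completes the 3 down.
(1,1) = 11 − 8 = 3 completes the 11 across.
(2,1) = 17 − 11 = 6 completes the 17 across.

1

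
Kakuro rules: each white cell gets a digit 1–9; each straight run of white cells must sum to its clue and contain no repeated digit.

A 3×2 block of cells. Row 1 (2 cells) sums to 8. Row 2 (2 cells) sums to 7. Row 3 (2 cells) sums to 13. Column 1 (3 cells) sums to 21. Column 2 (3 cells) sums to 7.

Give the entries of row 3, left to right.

7 in 3 cells must be {1,2,4}.
The 13 across and the 7 down share only 4, so (3,2) = 4.
(3,1) = 13 − 4 = 9 completes the 13 across.
Nothing is forced directly, so branch on (1,1), whose candidates are 5 or 7. If (1,1) = 5: then (1,2) would have to be in {3} for the 8 across but in {1,2} for the 7 down — contradiction. So (1,1) = 7.
(1,2) = 8 − 7 = 1 completes the 8 across.
(2,1) = 21 − 16 = 5 completes the 21 down.
(2,2) = 7 − 5 = 2 completes the 7 across.

9 4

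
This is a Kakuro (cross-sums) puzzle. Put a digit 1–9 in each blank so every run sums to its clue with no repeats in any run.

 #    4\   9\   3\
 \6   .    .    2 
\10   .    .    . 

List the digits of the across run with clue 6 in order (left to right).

6 in 3 cells must be {1,2,3}; 4 in 2 cells must be {1,3}; 3 in 2 cells must be {1,2}.
R2C3 = 3 − 2 = 1 completes the 3 down.
R2C1 = 3: the only remaining digit allowed by both the 10 across and the 4 down.
R2C2 = 10 − 4 = 6 completes the 10 across.
R1C1 = 4 − 3 = 1 completes the 4 down.
R1C2 = 6 − 3 = 3 completes the 6 across.

1 3 2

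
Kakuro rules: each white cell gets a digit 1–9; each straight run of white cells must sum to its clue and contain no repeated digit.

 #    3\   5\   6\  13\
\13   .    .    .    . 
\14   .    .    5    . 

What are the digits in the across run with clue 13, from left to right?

2, 3, 1, 7

3 in 2 cells must be {1,2}.
R1C3 = 6 − 5 = 1 completes the 6 down.
R1C1 = 2: the only remaining digit allowed by both the 13 across and the 3 down.
R2C1 = 3 − 2 = 1 completes the 3 down.
R2C2 = 2: the only remaining digit allowed by both the 14 across and the 5 down.
R2C4 = 14 − 8 = 6 completes the 14 across.
R1C2 = 5 − 2 = 3 completes the 5 down.
R1C4 = 13 − 6 = 7 completes the 13 across.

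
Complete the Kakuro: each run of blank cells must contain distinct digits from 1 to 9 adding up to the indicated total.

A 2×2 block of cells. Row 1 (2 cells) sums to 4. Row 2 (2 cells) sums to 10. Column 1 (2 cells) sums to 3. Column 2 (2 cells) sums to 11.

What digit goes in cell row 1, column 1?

4 in 2 cells must be {1,3}; 3 in 2 cells must be {1,2}.
The 4 across and the 3 down share only 1, so (1,1) = 1.
(1,2) = 4 − 1 = 3 completes the 4 across.
(2,1) = 3 − 1 = 2 completes the 3 down.
(2,2) = 10 − 2 = 8 completes the 10 across.

1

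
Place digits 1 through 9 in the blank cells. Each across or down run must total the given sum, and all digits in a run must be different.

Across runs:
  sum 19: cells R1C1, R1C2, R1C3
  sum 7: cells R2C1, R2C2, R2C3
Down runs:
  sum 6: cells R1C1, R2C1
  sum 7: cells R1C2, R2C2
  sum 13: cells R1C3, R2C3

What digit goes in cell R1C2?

7 in 3 cells must be {1,2,4}.
The 7 across and the 13 down share only 4, so R2C3 = 4.
R1C3 = 13 − 4 = 9 completes the 13 down.
Nothing is forced directly, so branch on R1C1, whose candidates are 2 or 4. If R1C1 = 2: then R1C2 would have to be in {8} for the 19 across but in {1,2,3,4,5,6} for the 7 down — contradiction. So R1C1 = 4.
R1C2 = 19 − 13 = 6 completes the 19 across.
R2C1 = 6 − 4 = 2 completes the 6 down.
R2C2 = 7 − 6 = 1 completes the 7 across.

6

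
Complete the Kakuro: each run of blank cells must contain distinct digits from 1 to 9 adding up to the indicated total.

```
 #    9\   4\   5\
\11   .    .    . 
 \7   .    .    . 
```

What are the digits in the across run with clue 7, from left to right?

7 in 3 cells must be {1,2,4}; 4 in 2 cells must be {1,3}.
The 7 across and the 4 down share only 1, so R2C2 = 1.
R1C2 = 4 − 1 = 3 completes the 4 down.
Nothing is forced directly, so branch on R2C1, whose candidates are 2 or 4. If R2C1 = 4: then R1C1 would have to be in {1,2,6,7} for the 11 across but in {5} for the 9 down — contradiction. So R2C1 = 2.
R1C1 = 9 − 2 = 7 completes the 9 down.
R1C3 = 11 − 10 = 1 completes the 11 across.
R2C3 = 7 − 3 = 4 completes the 7 across.

2, 1, 4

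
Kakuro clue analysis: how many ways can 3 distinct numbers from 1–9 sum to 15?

8

3 distinct digits from 1–9 sum between 6 and 24.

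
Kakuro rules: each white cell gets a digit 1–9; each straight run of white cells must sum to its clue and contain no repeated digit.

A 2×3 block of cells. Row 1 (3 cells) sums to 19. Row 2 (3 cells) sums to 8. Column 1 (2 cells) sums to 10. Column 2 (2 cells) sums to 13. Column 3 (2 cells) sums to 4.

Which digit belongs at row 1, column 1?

4 in 2 cells must be {1,3}.
The 19 across and the 4 down share only 3, so (1,3) = 3.
(2,3) = 4 − 3 = 1 completes the 4 down.
Nothing is forced directly, so branch on (2,2), whose candidates are 4 or 5. If (2,2) = 5: then (1,2) would have to be in {7,9} for the 19 across but in {8} for the 13 down — contradiction. So (2,2) = 4.
(1,2) = 13 − 4 = 9 completes the 13 down.
(2,1) = 8 − 5 = 3 completes the 8 across.
(1,1) = 19 − 12 = 7 completes the 19 across.

7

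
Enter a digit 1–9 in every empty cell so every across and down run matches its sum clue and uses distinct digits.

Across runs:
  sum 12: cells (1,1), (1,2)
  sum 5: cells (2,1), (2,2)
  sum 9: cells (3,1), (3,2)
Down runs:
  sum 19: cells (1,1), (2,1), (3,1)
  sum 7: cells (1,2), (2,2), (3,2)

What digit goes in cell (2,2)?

1

7 in 3 cells must be {1,2,4}.
The 12 across and the 7 down share only 4, so (1,2) = 4.
(1,1) = 12 − 4 = 8 completes the 12 across.
Nothing is forced directly, so branch on (2,1), whose candidates are 2 or 4. If (2,1) = 2: then (2,2) would have to be in {3} for the 5 across but in {1,2} for the 7 down — contradiction. So (2,1) = 4.
(2,2) = 5 − 4 = 1 completes the 5 across.
(3,1) = 19 − 12 = 7 completes the 19 down.
(3,2) = 9 − 7 = 2 completes the 9 across.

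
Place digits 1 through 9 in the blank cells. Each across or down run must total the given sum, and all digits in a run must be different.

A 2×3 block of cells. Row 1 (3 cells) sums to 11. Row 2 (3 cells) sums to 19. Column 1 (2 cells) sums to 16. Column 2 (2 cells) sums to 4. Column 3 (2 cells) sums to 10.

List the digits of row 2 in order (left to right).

9 3 7

16 in 2 cells must be {7,9}; 4 in 2 cells must be {1,3}.
The 11 across and the 16 down share only 7, so (1,1) = 7.
(2,1) = 16 − 7 = 9 completes the 16 down.
Given what's placed, (2,2) must be 3 to fit the 19 across and 4 down.
(2,3) = 19 − 12 = 7 completes the 19 across.
(1,2) = 4 − 3 = 1 completes the 4 down.
(1,3) = 11 − 8 = 3 completes the 11 across.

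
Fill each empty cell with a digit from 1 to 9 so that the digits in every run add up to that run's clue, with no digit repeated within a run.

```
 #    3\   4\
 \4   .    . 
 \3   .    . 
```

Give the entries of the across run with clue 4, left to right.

4 in 2 cells must be {1,3}; 3 in 2 cells must be {1,2}.
The 4 across and the 3 down share only 1, so R1C1 = 1.
R1C2 = 4 − 1 = 3 completes the 4 across.
R2C1 = 3 − 1 = 2 completes the 3 down.
R2C2 = 3 − 2 = 1 completes the 3 across.

1 3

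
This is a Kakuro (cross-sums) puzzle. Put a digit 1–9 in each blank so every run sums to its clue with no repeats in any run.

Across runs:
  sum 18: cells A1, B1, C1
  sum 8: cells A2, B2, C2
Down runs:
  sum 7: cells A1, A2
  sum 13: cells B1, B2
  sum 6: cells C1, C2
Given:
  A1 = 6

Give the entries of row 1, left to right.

6 8 4

A2 = 7 − 6 = 1 completes the 7 down.
No cell is forced outright now. C1 can only be 4 or 5 (the digits allowed by both its 18 across and its 6 down). If C1 = 5: that forces B1 = 7, after which B2 would have to be in {2,3,4,5} for the 8 across but in {6} for the 13 down — contradiction. So C1 = 4.
B1 = 18 − 10 = 8 completes the 18 across.
B2 = 13 − 8 = 5 completes the 13 down.
C2 = 8 − 6 = 2 completes the 8 across.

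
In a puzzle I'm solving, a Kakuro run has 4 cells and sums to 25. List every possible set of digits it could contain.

4 distinct digits from 1–9 sum between 10 and 30.

{1,7,8,9}; {2,6,8,9}; {3,5,8,9}; {3,6,7,9}; {4,5,7,9}; {4,6,7,8}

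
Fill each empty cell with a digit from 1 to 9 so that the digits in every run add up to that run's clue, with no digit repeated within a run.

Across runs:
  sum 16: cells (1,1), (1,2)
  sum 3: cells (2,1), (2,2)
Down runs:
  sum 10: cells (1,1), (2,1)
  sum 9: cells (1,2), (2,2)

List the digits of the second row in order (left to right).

16 in 2 cells must be {7,9}; 3 in 2 cells must be {1,2}.
The 16 across and the 9 down share only 7, so (1,2) = 7.
(2,2) = 9 − 7 = 2 completes the 9 down.
(1,1) = 16 − 7 = 9 completes the 16 across.
(2,1) = 3 − 2 = 1 completes the 3 across.

1, 2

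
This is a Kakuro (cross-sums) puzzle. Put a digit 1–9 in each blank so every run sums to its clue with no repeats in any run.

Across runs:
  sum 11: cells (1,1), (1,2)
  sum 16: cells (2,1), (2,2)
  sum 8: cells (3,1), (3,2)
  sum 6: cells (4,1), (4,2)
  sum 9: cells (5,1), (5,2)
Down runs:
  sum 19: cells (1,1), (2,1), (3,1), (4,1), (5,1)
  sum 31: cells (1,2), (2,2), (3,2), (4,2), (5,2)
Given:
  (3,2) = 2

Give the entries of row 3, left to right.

6, 2

16 in 2 cells must be {7,9}.
(3,1) = 8 − 2 = 6 completes the 8 across.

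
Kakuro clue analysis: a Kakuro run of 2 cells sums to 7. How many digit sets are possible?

3

2 distinct digits from 1–9 sum between 3 and 17.
Enumerating: {1,6}, {2,5}, {3,4}.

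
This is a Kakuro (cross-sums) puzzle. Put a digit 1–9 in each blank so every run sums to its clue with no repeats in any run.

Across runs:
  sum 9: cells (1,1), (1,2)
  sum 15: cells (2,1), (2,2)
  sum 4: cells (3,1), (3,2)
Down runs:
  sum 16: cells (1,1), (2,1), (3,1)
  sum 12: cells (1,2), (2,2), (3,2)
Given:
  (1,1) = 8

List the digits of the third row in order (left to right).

4 in 2 cells must be {1,3}.
(1,2) = 9 − 8 = 1 completes the 9 across.
(3,2) = 3: the only remaining digit allowed by both the 4 across and the 12 down.
(2,2) = 12 − 4 = 8 completes the 12 down.
(3,1) = 4 − 3 = 1 completes the 4 across.
(2,1) = 15 − 8 = 7 completes the 15 across.

1 3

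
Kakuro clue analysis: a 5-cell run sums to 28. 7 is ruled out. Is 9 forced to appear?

Yes

Every partition of 28 into 5 distinct digits under that restriction includes 9: {1,4,6,8,9}, {2,3,6,8,9}, {2,4,5,8,9}.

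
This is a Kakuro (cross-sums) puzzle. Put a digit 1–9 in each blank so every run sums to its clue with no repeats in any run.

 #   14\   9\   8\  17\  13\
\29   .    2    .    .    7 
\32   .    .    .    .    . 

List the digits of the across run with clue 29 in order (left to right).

5 2 6 9 7

17 in 2 cells must be {8,9}.
R2C2 = 9 − 2 = 7 completes the 9 down.
R2C5 = 13 − 7 = 6 completes the 13 down.
Given what's placed, R2C3 must be 2 to fit the 32 across and 8 down.
R1C3 = 8 − 2 = 6 completes the 8 down.
R1C4 = 9: the only remaining digit allowed by both the 29 across and the 17 down.
R2C4 = 17 − 9 = 8 completes the 17 down.
R1C1 = 29 − 24 = 5 completes the 29 across.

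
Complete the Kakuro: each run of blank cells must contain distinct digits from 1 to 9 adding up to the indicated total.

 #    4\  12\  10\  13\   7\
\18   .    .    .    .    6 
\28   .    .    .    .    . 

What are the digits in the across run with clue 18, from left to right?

1 5 2 4 6

4 in 2 cells must be {1,3}.
Given what's placed, R1C1 must be 1 to fit the 18 across and 4 down.
R2C1 = 4 − 1 = 3 completes the 4 down.
R2C5 = 7 − 6 = 1 completes the 7 down.
No cell is forced outright now. R1C3 can only be 2 or 4 (the digits allowed by both its 18 across and its 10 down). If R1C3 = 4: that forces R1C2 = 5, after which R1C4 would have to be in {2} for the 18 across but in {4,5,6,7,8,9} for the 13 down — contradiction. So R1C3 = 2.
R2C3 = 10 − 2 = 8 completes the 10 down.
Nothing is forced directly, so branch on R2C2, whose candidates are 7 or 9. If R2C2 = 9: then R1C2 would have to be in {4,5} for the 18 across but in {3} for the 12 down — contradiction. So R2C2 = 7.
R1C2 = 12 − 7 = 5 completes the 12 down.
R1C4 = 18 − 14 = 4 completes the 18 across.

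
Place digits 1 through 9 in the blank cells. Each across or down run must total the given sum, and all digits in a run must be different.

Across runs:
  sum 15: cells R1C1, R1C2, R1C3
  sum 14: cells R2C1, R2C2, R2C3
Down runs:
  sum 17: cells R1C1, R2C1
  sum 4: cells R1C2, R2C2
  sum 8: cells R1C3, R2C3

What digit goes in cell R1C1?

8

17 in 2 cells must be {8,9}; 4 in 2 cells must be {1,3}.
Nothing is forced directly, so branch on R1C2, whose candidates are 1 or 3. If R1C2 = 3: that forces R1C1 = 8, after which R1C3 would have to be in {4} for the 15 across but in {1,2,3,5,6,7} for the 8 down — contradiction. So R1C2 = 1.
R2C2 = 4 − 1 = 3 completes the 4 down.
Given what's placed, R2C1 must be 9 to fit the 14 across and 17 down.
R2C3 = 14 − 12 = 2 completes the 14 across.
R1C1 = 17 − 9 = 8 completes the 17 down.
R1C3 = 15 − 9 = 6 completes the 15 across.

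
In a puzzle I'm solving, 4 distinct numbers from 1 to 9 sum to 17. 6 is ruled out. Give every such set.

{1,2,5,9}; {1,3,4,9}; {1,3,5,8}; {1,4,5,7}; {2,3,4,8}; {2,3,5,7}

4 distinct digits from 1–9 sum between 10 and 30.
Dropping sets that contain 6.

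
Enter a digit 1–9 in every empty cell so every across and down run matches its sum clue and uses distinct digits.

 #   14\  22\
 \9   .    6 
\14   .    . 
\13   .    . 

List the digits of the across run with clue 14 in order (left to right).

R1C1 = 9 − 6 = 3 completes the 9 across.
Given what's placed, R2C2 must be 9 to fit the 14 across and 22 down.
R3C2 = 22 − 15 = 7 completes the 22 down.
R2C1 = 14 − 9 = 5 completes the 14 across.
R3C1 = 13 − 7 = 6 completes the 13 across.

5 9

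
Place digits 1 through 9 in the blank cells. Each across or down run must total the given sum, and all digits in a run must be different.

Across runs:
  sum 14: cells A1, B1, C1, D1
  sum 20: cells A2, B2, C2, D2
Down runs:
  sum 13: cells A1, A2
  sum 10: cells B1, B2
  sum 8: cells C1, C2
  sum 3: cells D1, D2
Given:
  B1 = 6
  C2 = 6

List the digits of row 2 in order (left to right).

3 in 2 cells must be {1,2}.
C1 = 8 − 6 = 2 completes the 8 down.
Given what's placed, D1 must be 1 to fit the 14 across and 3 down.
B2 = 10 − 6 = 4 completes the 10 down.
D2 = 3 − 1 = 2 completes the 3 down.
A1 = 14 − 9 = 5 completes the 14 across.
A2 = 20 − 12 = 8 completes the 20 across.

8 4 6 2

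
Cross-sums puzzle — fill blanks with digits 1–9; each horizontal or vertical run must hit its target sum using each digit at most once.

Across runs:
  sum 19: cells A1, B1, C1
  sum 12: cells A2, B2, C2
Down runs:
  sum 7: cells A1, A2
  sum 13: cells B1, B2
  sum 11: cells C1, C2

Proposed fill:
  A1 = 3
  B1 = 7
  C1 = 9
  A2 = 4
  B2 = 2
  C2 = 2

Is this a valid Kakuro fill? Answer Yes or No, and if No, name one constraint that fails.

No — the down run B1–B2 sums to 9, not 13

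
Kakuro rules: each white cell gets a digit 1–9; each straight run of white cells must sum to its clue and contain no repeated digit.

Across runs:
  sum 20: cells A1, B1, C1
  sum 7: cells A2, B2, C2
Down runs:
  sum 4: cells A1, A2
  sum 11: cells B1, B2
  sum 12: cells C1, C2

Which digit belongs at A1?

3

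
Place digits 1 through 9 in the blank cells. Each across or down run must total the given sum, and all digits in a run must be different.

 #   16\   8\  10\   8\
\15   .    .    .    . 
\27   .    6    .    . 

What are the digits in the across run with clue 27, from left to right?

7 6 9 5

16 in 2 cells must be {7,9}.
R1C2 = 8 − 6 = 2 completes the 8 down.
Nothing is forced directly, so branch on R2C4, whose candidates are 5 or 7. If R2C4 = 7: that forces R1C4 = 1, R2C1 = 9, after which R2C3 would have to be in {5} for the 27 across but in {1,2,3,4,6,7,8,9} for the 10 down — contradiction. So R2C4 = 5.
R1C4 = 8 − 5 = 3 completes the 8 down.
R1C1 = 9: the only remaining digit allowed by both the 15 across and the 16 down.
R1C3 = 15 − 14 = 1 completes the 15 across.
R2C1 = 16 − 9 = 7 completes the 16 down.
R2C3 = 27 − 18 = 9 completes the 27 across.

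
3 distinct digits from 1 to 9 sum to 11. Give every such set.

3 distinct digits from 1–9 sum between 6 and 24.

{1,2,8}; {1,3,7}; {1,4,6}; {2,3,6}; {2,4,5}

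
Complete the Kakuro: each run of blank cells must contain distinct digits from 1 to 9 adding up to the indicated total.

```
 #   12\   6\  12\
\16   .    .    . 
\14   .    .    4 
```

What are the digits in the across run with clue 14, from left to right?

R1C3 = 12 − 4 = 8 completes the 12 down.
Nothing is forced directly, so branch on R2C2, whose candidates are 1 or 2. If R2C2 = 2: then R1C2 would have to be in {1,2,3,5,6,7} for the 16 across but in {4} for the 6 down — contradiction. So R2C2 = 1.
R1C2 = 6 − 1 = 5 completes the 6 down.
R2C1 = 14 − 5 = 9 completes the 14 across.
R1C1 = 16 − 13 = 3 completes the 16 across.

9 1 4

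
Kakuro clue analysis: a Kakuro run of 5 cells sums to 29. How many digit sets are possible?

5 distinct digits from 1–9 sum between 15 and 35.

8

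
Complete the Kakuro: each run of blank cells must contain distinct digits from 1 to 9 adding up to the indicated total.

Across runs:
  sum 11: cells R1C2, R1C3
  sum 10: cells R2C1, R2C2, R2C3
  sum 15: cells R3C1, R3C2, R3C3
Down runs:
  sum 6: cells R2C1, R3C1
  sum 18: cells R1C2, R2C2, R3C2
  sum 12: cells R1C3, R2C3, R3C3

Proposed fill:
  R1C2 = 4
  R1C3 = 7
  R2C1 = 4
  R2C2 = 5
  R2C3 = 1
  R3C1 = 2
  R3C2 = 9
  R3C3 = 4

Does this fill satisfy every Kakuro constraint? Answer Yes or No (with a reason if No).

Yes

Across: 4+7=11; 4+5+1=10; 2+9+4=15. Down: 4+2=6; 4+5+9=18; 7+1+4=12. No digit repeats within any run.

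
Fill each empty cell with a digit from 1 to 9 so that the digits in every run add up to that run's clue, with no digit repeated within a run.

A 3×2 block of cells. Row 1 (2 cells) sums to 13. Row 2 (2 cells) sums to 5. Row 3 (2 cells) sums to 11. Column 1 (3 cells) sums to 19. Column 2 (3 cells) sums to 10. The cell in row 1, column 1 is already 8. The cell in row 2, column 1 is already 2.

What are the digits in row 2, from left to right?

2, 3

(1,2) = 13 − 8 = 5 completes the 13 across.
(2,2) = 5 − 2 = 3 completes the 5 across.
(3,1) = 19 − 10 = 9 completes the 19 down.
(3,2) = 11 − 9 = 2 completes the 11 across.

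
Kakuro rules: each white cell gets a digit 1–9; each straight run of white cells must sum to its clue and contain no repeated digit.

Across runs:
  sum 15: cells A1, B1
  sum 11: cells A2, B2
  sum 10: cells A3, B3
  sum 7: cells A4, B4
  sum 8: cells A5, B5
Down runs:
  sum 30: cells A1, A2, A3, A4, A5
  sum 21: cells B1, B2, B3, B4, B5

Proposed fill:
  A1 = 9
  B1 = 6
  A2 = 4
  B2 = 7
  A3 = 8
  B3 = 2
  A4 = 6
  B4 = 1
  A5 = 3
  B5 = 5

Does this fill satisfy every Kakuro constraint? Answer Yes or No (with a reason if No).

Yes

Across: 9+6=15; 4+7=11; 8+2=10; 6+1=7; 3+5=8. Down: 9+4+8+6+3=30; 6+7+2+1+5=21. No digit repeats within any run.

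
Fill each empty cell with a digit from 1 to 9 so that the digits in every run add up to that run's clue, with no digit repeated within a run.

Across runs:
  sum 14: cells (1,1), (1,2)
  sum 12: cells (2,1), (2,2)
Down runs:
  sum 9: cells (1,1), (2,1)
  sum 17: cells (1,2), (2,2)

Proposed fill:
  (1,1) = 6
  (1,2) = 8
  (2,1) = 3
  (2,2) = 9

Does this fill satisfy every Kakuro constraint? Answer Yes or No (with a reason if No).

Across: 6+8=14; 3+9=12. Down: 6+3=9; 8+9=17. No digit repeats within any run.

Yes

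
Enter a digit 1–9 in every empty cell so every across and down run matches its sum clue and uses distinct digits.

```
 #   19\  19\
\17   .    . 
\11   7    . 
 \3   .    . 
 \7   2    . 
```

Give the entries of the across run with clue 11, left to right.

7 4

17 in 2 cells must be {8,9}; 3 in 2 cells must be {1,2}.
Given what's placed, R1C1 must be 9 to fit the 17 across and 19 down.
R1C2 = 17 − 9 = 8 completes the 17 across.
R2C2 = 11 − 7 = 4 completes the 11 across.
R3C1 = 19 − 18 = 1 completes the 19 down.
R3C2 = 3 − 1 = 2 completes the 3 across.
R4C2 = 7 − 2 = 5 completes the 7 across.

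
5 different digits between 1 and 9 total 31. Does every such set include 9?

Yes

Every partition of 31 into 5 distinct digits includes 9: {1,6,7,8,9}, {2,5,7,8,9}, {3,4,7,8,9}, {3,5,6,8,9}, {4,5,6,7,9}.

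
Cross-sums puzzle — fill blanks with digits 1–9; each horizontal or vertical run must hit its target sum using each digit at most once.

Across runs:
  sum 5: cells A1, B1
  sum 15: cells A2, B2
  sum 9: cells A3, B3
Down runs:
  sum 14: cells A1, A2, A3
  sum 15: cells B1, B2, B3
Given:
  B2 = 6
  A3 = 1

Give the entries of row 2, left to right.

9 6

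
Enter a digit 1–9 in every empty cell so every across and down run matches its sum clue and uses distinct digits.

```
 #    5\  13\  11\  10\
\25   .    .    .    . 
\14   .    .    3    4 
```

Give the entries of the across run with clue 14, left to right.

1 6 3 4

R1C3 = 11 − 3 = 8 completes the 11 down.
R1C4 = 10 − 4 = 6 completes the 10 down.
Nothing is forced directly, so branch on R2C1, whose candidates are 1 or 2. If R2C1 = 2: then R1C1 would have to be in {2,4,7,9} for the 25 across but in {3} for the 5 down — contradiction. So R2C1 = 1.
R1C1 = 5 − 1 = 4 completes the 5 down.
R1C2 = 25 − 18 = 7 completes the 25 across.
R2C2 = 14 − 8 = 6 completes the 14 across.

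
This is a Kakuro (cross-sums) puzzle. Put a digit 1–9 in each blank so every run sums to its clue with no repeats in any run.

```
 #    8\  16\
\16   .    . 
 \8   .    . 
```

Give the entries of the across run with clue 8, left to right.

1, 7

16 in 2 cells must be {7,9}.
The 16 across and the 8 down share only 7, so R1C1 = 7.
R1C2 = 16 − 7 = 9 completes the 16 across.
R2C1 = 8 − 7 = 1 completes the 8 down.
R2C2 = 8 − 1 = 7 completes the 8 across.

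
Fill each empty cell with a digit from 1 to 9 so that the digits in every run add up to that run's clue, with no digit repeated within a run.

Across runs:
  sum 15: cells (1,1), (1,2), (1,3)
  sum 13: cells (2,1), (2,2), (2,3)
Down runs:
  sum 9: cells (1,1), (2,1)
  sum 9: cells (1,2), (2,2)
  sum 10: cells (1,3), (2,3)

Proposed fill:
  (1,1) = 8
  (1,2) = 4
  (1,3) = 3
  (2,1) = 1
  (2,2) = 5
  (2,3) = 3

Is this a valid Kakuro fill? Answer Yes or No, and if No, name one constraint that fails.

No — the down run (1,3)–(2,3) sums to 6, not 10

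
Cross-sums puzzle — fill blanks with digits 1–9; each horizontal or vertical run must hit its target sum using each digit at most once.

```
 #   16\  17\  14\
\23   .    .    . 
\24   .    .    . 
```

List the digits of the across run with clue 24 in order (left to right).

23 in 3 cells must be {6,8,9}; 24 in 3 cells must be {7,8,9}; 16 in 2 cells must be {7,9}.
The 23 across and the 16 down share only 9, so R1C1 = 9.
Given what's placed, R1C2 must be 8 to fit the 23 across and 17 down.
R1C3 = 23 − 17 = 6 completes the 23 across.
R2C1 = 16 − 9 = 7 completes the 16 down.
R2C2 = 17 − 8 = 9 completes the 17 down.
R2C3 = 24 − 16 = 8 completes the 24 across.

7 9 8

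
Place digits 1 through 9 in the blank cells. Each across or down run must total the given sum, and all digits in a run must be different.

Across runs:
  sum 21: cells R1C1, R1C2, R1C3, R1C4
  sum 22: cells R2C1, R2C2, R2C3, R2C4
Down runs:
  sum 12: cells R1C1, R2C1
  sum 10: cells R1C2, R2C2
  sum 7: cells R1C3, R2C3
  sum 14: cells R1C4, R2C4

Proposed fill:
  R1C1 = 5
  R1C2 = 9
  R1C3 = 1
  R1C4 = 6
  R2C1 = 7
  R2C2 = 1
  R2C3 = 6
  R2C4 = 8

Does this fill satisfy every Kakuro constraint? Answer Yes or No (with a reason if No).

Yes

Across: 5+9+1+6=21; 7+1+6+8=22. Down: 5+7=12; 9+1=10; 1+6=7; 6+8=14. No digit repeats within any run.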